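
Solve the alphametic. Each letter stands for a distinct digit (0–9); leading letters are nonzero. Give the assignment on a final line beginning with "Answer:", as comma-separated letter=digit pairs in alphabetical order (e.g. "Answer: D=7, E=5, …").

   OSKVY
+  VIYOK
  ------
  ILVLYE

Step 1. [col 1: Y + K ≡ E (mod 10)] column 1 (Y + K ≡ E (mod 10), carry-in 0) doesn't pin E yet; pick E=2 and continue, so E=2.
Step 2. [col 1: Y + K ≡ E (mod 10)] column 1 (Y + K ≡ E (mod 10), carry-in 0) doesn't pin Y yet; pick Y=4 and continue. So Y=4.
Step 3. [col 1: Y + K ≡ E (mod 10)] in column 1 we have Y+K≡E with carry-in 0; given Y=4, E=2 and digits 2,4 already taken and all letters distinct, that pins K to 8. So K=8.
Step 4. [col 2: V + O ≡ Y (mod 10)] no forcing yet in column 2 (carry-in 1); O=6 is free and consistent — try it, so O=6.
Step 5. [I] adding two 5-digit numbers gives at most 5+1 digits, and here it does — I is that final carry and must be 1, so I=1.
Step 6. [col 2: V + O ≡ Y (mod 10)] column 2: given O=6, Y=4, carry-in 1, and digits 1,2,4,6,8 already taken and all letters distinct, V+O≡Y (mod 10) forces V=7 ⇒ V=7.
Step 7. [col 3: K + Y ≡ L (mod 10)] column 3: given K=8, Y=4, carry-in 1, and digits 1,2,4,6,7,8 already taken and all letters distinct, K+Y≡L (mod 10) forces L=3 ⇒ L=3.
Step 8. [col 4: S + I ≡ V (mod 10)] column 4: given I=1, V=7, carry-in 1, and digits 1,2,3,4,6,7,8 already taken and all letters distinct, S+I≡V (mod 10) forces S=5. So S=5.

Answer: E=2, I=1, K=8, L=3, O=6, S=5, V=7, Y=4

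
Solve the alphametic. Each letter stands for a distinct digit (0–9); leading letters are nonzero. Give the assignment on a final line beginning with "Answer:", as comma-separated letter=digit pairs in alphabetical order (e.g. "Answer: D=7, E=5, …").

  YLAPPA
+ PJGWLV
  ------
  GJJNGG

Step 1. [col 1: A + V ≡ G (mod 10)] several values work for V in column 1 (A + V ≡ G (mod 10), carry-in 0); try V=9, so V=9.
Step 2. [col 1: A + V ≡ G (mod 10)] column 1 (A + V ≡ G (mod 10), carry-in 0) doesn't pin A yet; pick A=4 and continue ⇒ A=4.
Step 3. [col 1: A + V ≡ G (mod 10)] from column 1 (A=4, V=9, carry-in 0, digits 4,9 already taken and all letters distinct): G must equal 3 ⇒ G=3.
Step 4. [col 2: P + L ≡ G (mod 10)] column 2 (P + L ≡ G (mod 10), carry-in 1) doesn't pin P yet; pick P=2 and continue ⇒ P=2.
Step 5. [col 2: P + L ≡ G (mod 10)] from column 2 (P=2, G=3, carry-in 1, digits 2,3,4,9 already taken and all letters distinct): L must equal 0 ⇒ L=0.
Step 6. [col 3: P + W ≡ N (mod 10)] no forcing yet in column 3 (carry-in 0); W=6 is free and consistent — try it. So W=6.
Step 7. [col 3: P + W ≡ N (mod 10)] from column 3 (P=2, W=6, carry-in 0, digits 0,2,3,4,6,9 already taken and all letters distinct): N must equal 8. So N=8.
Step 8. [col 4: A + G ≡ J (mod 10)] column 4 reads A+G+carry(0)=J with A=4, G=3; with digits 0,2,3,4,6,8,9 already taken and all letters distinct, the only value for J is 7, so J=7.
Step 9. [col 6: Y + P ≡ G (mod 10)] in column 6 we have Y+P≡G with carry-in 0; given P=2, G=3 and digits 0,2,3,4,6,7,8,9 already taken and all letters distinct, that pins Y to 1, so Y=1.

Answer: A=4, G=3, J=7, L=0, N=8, P=2, V=9, W=6, Y=1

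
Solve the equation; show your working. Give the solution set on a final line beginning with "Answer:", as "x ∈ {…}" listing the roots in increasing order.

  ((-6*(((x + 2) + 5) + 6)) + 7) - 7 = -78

Step 1. [((-6*(((x + 2) + 5) + 6)) + 7) - 7 = -78] -7 is outermost — add 7 both sides. So sub: (-6*(((x + 2) + 5) + 6)) + 7 = -71.
Step 2. [(-6*(((x + 2) + 5) + 6)) + 7 = -71] +7 is outermost — subtract 7 both sides ⇒ sub: -6*(((x + 2) + 5) + 6) = -78.
Step 3. [-6*(((x + 2) + 5) + 6) = -78] divide by the outer -6 ⇒ div: ((x + 2) + 5) + 6 = 13.
Step 4. [((x + 2) + 5) + 6 = 13] peel the +6: subtract 6 from each side. So sub: (x + 2) + 5 = 7.
Step 5. [(x + 2) + 5 = 7] peel the +5: subtract 5 from each side. So sub: x + 2 = 2.
Step 6. [x + 2 = 2] +2 is outermost — subtract 2 both sides. So sub: x = 0.

Answer: x ∈ {0}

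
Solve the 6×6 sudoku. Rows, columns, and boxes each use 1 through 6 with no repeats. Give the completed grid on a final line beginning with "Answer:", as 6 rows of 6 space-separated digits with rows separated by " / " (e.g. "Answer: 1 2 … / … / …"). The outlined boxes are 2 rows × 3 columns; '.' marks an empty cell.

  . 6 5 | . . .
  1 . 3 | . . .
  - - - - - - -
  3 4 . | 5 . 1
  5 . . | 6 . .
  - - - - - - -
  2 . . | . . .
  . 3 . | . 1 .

Step 1. [r6c6∈{2,4,5,6}] in row 6, 5 fits only at r6c6. So r6c6=5.
Step 2. [r3c5∈{2}] r3c5 is down to just 2 ⇒ r3c5=2.
Step 3. [r1c1∈{4}] r1c1 has the single candidate 4, so r1c1=4.
Step 4. [r1c5∈{3}] only 3 remains possible at r1c5, so r1c5=3.
Step 5. [r4c5∈{4}] r4c5 is down to just 4, so r4c5=4.
Step 6. [r6c4∈{2,4}] 2 has one home in row 6: r6c4 ⇒ r6c4=2.
Step 7. [r5c5∈{6}] r5c5's peers cover all but 6. So r5c5=6.
Step 8. [r6c3∈{4,6}] 4 has one home in row 6: r6c3. So r6c3=4.
Step 9. [r4c3∈{1,2}] col 3 places 2 nowhere but r4c3 ⇒ r4c3=2.
Step 10. [r2c6∈{2,4,6}] r2c6 is the only open cell in row 2 admitting 6, so r2c6=6.
Step 11. [r5c6∈{3,4}] across col 6, 4 lands solely at r5c6 ⇒ r5c6=4.
Step 12. [r5c3∈{1}] nothing but 1 survives at r5c3. So r5c3=1.
Step 13. [r3c3∈{6}] nothing but 6 survives at r3c3 ⇒ r3c3=6.
Step 14. [r5c4∈{3}] only 3 remains possible at r5c4. So r5c4=3.
Step 15. [r1c6∈{2}] r1c6 has the single candidate 2, so r1c6=2.
Step 16. [r2c2∈{2}] r2c2's peers cover all but 2 ⇒ r2c2=2.
Step 17. [r4c2∈{1}] r4c2 has the single candidate 1, so r4c2=1.
Step 18. [r5c2∈{5}] only 5 remains possible at r5c2. So r5c2=5.
Step 19. [r2c5∈{5}] r2c5 is down to just 5, so r2c5=5.
Step 20. [r6c1∈{6}] r6c1 has the single candidate 6. So r6c1=6.
Step 21. [r2c4∈{4}] r2c4's peers cover all but 4. So r2c4=4.
Step 22. [r4c6∈{3}] r4c6 has the single candidate 3, so r4c6=3.
Step 23. [r1c4∈{1}] r1c4's peers cover all but 1, so r1c4=1.

Answer: 4 6 5 1 3 2 / 1 2 3 4 5 6 / 3 4 6 5 2 1 / 5 1 2 6 4 3 / 2 5 1 3 6 4 / 6 3 4 2 1 5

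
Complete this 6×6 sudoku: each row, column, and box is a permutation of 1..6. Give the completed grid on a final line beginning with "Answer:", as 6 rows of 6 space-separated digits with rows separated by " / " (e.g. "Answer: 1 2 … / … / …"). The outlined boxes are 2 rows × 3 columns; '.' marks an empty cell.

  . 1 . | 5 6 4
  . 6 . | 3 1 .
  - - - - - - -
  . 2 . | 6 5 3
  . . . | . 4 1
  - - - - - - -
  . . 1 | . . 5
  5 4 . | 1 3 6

Step 1. [r6c3∈{2}] r6c3 has the single candidate 2 ⇒ r6c3=2.
Step 2. [r4c3∈{3,5,6}] 6 has one home in col 3: r4c3. So r4c3=6.
Step 3. [r4c1∈{3}] nothing but 3 survives at r4c1. So r4c1=3.
Step 4. [r3c3∈{4}] only 4 remains possible at r3c3, so r3c3=4.
Step 5. [r2c1∈{2,4}] across row 2, 4 lands solely at r2c1. So r2c1=4.
Step 6. [r4c4∈{2}] r4c4 is down to just 2, so r4c4=2.
Step 7. [r5c5∈{2}] r5c5's peers cover all but 2. So r5c5=2.
Step 8. [r1c1∈{2}] nothing but 2 survives at r1c1. So r1c1=2.
Step 9. [r3c1∈{1}] r3c1's peers cover all but 1 ⇒ r3c1=1.
Step 10. [r5c1∈{6}] r5c1 is down to just 6 ⇒ r5c1=6.
Step 11. [r4c2∈{5}] r4c2 has the single candidate 5 ⇒ r4c2=5.
Step 12. [r1c3∈{3}] only 3 remains possible at r1c3, so r1c3=3.
Step 13. [r5c2∈{3}] r5c2 is down to just 3. So r5c2=3.
Step 14. [r2c3∈{5}] nothing but 5 survives at r2c3. So r2c3=5.
Step 15. [r5c4∈{4}] r5c4's peers cover all but 4 ⇒ r5c4=4.
Step 16. [r2c6∈{2}] only 2 remains possible at r2c6, so r2c6=2.

Answer: 2 1 3 5 6 4 / 4 6 5 3 1 2 / 1 2 4 6 5 3 / 3 5 6 2 4 1 / 6 3 1 4 2 5 / 5 4 2 1 3 6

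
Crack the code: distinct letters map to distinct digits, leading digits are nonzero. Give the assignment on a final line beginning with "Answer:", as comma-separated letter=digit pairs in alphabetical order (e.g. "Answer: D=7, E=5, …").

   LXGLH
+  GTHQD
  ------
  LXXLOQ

Step 1. [col 1: H + D ≡ Q (mod 10)] column 1 (H + D ≡ Q (mod 10), carry-in 0) doesn't pin D yet; pick D=2 and continue, so D=2.
Step 2. [col 1: H + D ≡ Q (mod 10)] H=3 is one option consistent with column 1 (H + D ≡ Q (mod 10), carry-in 0) — take it. So H=3.
Step 3. [col 1: H + D ≡ Q (mod 10)] column 1: given H=3, D=2, carry-in 0, and digits 2,3 already taken and all letters distinct, H+D≡Q (mod 10) forces Q=5. So Q=5.
Step 4. [col 2: L + Q ≡ O (mod 10)] column 2 (L + Q ≡ O (mod 10), carry-in 0) doesn't pin O yet; pick O=6 and continue ⇒ O=6.
Step 5. [col 2: L + Q ≡ O (mod 10)] from column 2 (Q=5, O=6, carry-in 0, digits 2,3,5,6 already taken and all letters distinct): L must equal 1 ⇒ L=1.
Step 6. [col 3: G + H ≡ L (mod 10)] from column 3 (H=3, L=1, carry-in 0, digits 1,2,3,5,6 already taken and all letters distinct): G must equal 8, so G=8.
Step 7. [col 4: X + T ≡ X (mod 10)] from column 4 (nothing yet, carry-in 1, digits 1,2,3,5,6,8 already taken and all letters distinct): T must equal 9. So T=9.
Step 8. [col 4: X + T ≡ X (mod 10)] X=0 is one option consistent with column 4 (X + T ≡ X (mod 10), carry-in 1) — take it. So X=0.

Answer: D=2, G=8, H=3, L=1, O=6, Q=5, T=9, X=0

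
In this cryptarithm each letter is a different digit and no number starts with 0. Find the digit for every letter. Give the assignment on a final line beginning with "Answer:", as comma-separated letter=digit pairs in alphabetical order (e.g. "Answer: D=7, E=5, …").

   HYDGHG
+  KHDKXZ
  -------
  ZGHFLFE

Step 1. [col 1: G + Z ≡ E (mod 10)] several values work for Z in column 1 (G + Z ≡ E (mod 10), carry-in 0); try Z=1. So Z=1.
Step 2. [col 1: G + Z ≡ E (mod 10)] no forcing yet in column 1 (carry-in 0); E=6 is free and consistent — try it ⇒ E=6.
Step 3. [col 1: G + Z ≡ E (mod 10)] column 1: given Z=1, E=6, carry-in 0, and digits 1,6 already taken and all letters distinct, G+Z≡E (mod 10) forces G=5 ⇒ G=5.
Step 4. [col 2: H + X ≡ F (mod 10)] no forcing yet in column 2 (carry-in 0); H=7 is free and consistent — try it, so H=7.
Step 5. [col 2: H + X ≡ F (mod 10)] column 2 (H + X ≡ F (mod 10), carry-in 0) doesn't pin F yet; pick F=9 and continue. So F=9.
Step 6. [col 2: H + X ≡ F (mod 10)] in column 2 we have H+X≡F with carry-in 0; given H=7, F=9 and digits 1,5,6,7,9 already taken and all letters distinct, that pins X to 2. So X=2.
Step 7. [col 3: G + K ≡ L (mod 10)] no forcing yet in column 3 (carry-in 0); L=3 is free and consistent — try it, so L=3.
Step 8. [col 3: G + K ≡ L (mod 10)] in column 3 we have G+K≡L with carry-in 0; given G=5, L=3 and digits 1,2,3,5,6,7,9 already taken and all letters distinct, that pins K to 8 ⇒ K=8.
Step 9. [col 4: D + D ≡ F (mod 10)] in column 4 we have D+D≡F with carry-in 1; given F=9 and digits 1,2,3,5,6,7,8,9 already taken and all letters distinct, that pins D to 4. So D=4.
Step 10. [col 5: Y + H ≡ H (mod 10)] column 5: given H=7, carry-in 0, and digits 1,2,3,4,5,6,7,8,9 already taken and all letters distinct, Y+H≡H (mod 10) forces Y=0. So Y=0.

Answer: D=4, E=6, F=9, G=5, H=7, K=8, L=3, X=2, Y=0, Z=1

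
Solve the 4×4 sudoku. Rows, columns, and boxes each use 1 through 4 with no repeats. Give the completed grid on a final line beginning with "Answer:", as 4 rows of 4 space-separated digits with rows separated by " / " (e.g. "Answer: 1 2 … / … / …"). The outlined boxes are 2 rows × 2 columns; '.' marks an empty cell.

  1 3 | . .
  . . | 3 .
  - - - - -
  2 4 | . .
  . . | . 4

Step 1. [r1c4∈{2}] only 2 remains possible at r1c4 ⇒ r1c4=2.
Step 2. [r3c3∈{1}] nothing but 1 survives at r3c3. So r3c3=1.
Step 3. [r2c2∈{2}] r2c2 has the single candidate 2. So r2c2=2.
Step 4. [r2c4∈{1}] r2c4's peers cover all but 1, so r2c4=1.
Step 5. [r3c4∈{3}] r3c4 has the single candidate 3 ⇒ r3c4=3.
Step 6. [r2c1∈{4}] r2c1's peers cover all but 4. So r2c1=4.
Step 7. [r4c3∈{2}] r4c3 is down to just 2. So r4c3=2.
Step 8. [r4c1∈{3}] r4c1 is down to just 3 ⇒ r4c1=3.
Step 9. [r4c2∈{1}] r4c2 has the single candidate 1 ⇒ r4c2=1.
Step 10. [r1c3∈{4}] r1c3 has the single candidate 4, so r1c3=4.

Answer: 1 3 4 2 / 4 2 3 1 / 2 4 1 3 / 3 1 2 4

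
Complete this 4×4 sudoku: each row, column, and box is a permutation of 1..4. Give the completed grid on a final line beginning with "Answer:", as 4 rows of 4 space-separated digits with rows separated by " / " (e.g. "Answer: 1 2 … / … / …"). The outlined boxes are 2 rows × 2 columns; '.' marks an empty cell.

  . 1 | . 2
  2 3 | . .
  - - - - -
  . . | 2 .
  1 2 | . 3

Step 1. [r4c3∈{4}] nothing but 4 survives at r4c3. So r4c3=4.
Step 2. [r3c4∈{1}] r3c4's peers cover all but 1 ⇒ r3c4=1.
Step 3. [r1c1∈{4}] only 4 remains possible at r1c1. So r1c1=4.
Step 4. [r3c2∈{4}] r3c2's peers cover all but 4. So r3c2=4.
Step 5. [r1c3∈{3}] nothing but 3 survives at r1c3. So r1c3=3.
Step 6. [r2c3∈{1}] r2c3 is down to just 1. So r2c3=1.
Step 7. [r2c4∈{4}] r2c4 has the single candidate 4 ⇒ r2c4=4.
Step 8. [r3c1∈{3}] r3c1's peers cover all but 3. So r3c1=3.

Answer: 4 1 3 2 / 2 3 1 4 / 3 4 2 1 / 1 2 4 3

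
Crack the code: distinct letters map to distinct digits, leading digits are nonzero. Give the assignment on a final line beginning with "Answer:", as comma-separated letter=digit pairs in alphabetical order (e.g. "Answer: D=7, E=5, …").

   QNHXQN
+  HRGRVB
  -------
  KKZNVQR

Step 1. [col 1: N + B ≡ R (mod 10)] column 1 (N + B ≡ R (mod 10), carry-in 0) doesn't pin R yet; pick R=2 and continue ⇒ R=2.
Step 2. [K] the sum has 7 digits but both addends have 6; that extra leading digit K is the final carry, namely 1 ⇒ K=1.
Step 3. [col 1: N + B ≡ R (mod 10)] several values work for B in column 1 (N + B ≡ R (mod 10), carry-in 0); try B=4, so B=4.
Step 4. [col 1: N + B ≡ R (mod 10)] column 1 reads N+B+carry(0)=R with B=4, R=2; with digits 1,2,4 already taken and all letters distinct, the only value for N is 8, so N=8.
Step 5. [col 2: Q + V ≡ Q (mod 10)] in column 2 we have Q+V≡Q with carry-in 1; given nothing yet and digits 1,2,4,8 already taken and all letters distinct, that pins V to 9, so V=9.
Step 6. [col 2: Q + V ≡ Q (mod 10)] several values work for Q in column 2 (Q + V ≡ Q (mod 10), carry-in 1); try Q=7 ⇒ Q=7.
Step 7. [col 3: X + R ≡ V (mod 10)] in column 3 we have X+R≡V with carry-in 1; given R=2, V=9 and digits 1,2,4,7,8,9 already taken and all letters distinct, that pins X to 6. So X=6.
Step 8. [col 4: H + G ≡ N (mod 10)] no forcing yet in column 4 (carry-in 0); G=5 is free and consistent — try it ⇒ G=5.
Step 9. [col 4: H + G ≡ N (mod 10)] column 4: given G=5, N=8, carry-in 0, and digits 1,2,4,5,6,7,8,9 already taken and all letters distinct, H+G≡N (mod 10) forces H=3, so H=3.
Step 10. [col 5: N + R ≡ Z (mod 10)] column 5 reads N+R+carry(0)=Z with N=8, R=2; with digits 1,2,3,4,5,6,7,8,9 already taken and all letters distinct, the only value for Z is 0 ⇒ Z=0.

Answer: B=4, G=5, H=3, K=1, N=8, Q=7, R=2, V=9, X=6, Z=0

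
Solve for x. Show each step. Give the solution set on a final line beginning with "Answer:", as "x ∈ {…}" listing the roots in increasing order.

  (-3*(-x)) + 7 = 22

Step 1. [(-3*(-x)) + 7 = 22] subtract 7: x sits inside (… + 7), so sub: -3*(-x) = 15.
Step 2. [-3*(-x) = 15] LHS = -3·(…); ÷-3 both sides ⇒ div: -x = -5.
Step 3. [-x = -5] LHS negated; negate both sides, so neg: x = 5.

Answer: x ∈ {5}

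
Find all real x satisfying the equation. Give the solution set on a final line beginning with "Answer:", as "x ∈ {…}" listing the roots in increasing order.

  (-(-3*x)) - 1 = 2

Step 1. [(-(-3*x)) - 1 = 2] peel the -1: add 1 from each side, so sub: -(-3*x) = 3.
Step 2. [-(-3*x) = 3] flip signs both sides, so neg: -3*x = -3.
Step 3. [-3*x = -3] LHS = -3·(…); ÷-3 both sides. So div: x = 1.

Answer: x ∈ {1}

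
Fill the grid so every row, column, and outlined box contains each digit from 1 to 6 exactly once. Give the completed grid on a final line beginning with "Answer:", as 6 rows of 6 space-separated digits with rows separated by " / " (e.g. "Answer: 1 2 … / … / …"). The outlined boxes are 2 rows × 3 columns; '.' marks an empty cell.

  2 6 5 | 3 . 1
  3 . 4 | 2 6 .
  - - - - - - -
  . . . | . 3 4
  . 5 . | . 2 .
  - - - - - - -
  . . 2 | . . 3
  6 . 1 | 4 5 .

Step 1. [r5c4∈{1,6}] in row 5, 6 fits only at r5c4, so r5c4=6.
Step 2. [r3c1∈{1}] only 1 remains possible at r3c1 ⇒ r3c1=1.
Step 3. [r4c6∈{6}] r4c6 has the single candidate 6. So r4c6=6.
Step 4. [r5c2∈{4}] r5c2's peers cover all but 4. So r5c2=4.
Step 5. [r3c3∈{6}] only 6 remains possible at r3c3. So r3c3=6.
Step 6. [r4c1∈{4}] r4c1 is down to just 4 ⇒ r4c1=4.
Step 7. [r4c4∈{1}] r4c4 is down to just 1. So r4c4=1.
Step 8. [r5c5∈{1}] nothing but 1 survives at r5c5. So r5c5=1.
Step 9. [r6c2∈{3}] r6c2's peers cover all but 3, so r6c2=3.
Step 10. [r1c5∈{4}] r1c5 is down to just 4, so r1c5=4.
Step 11. [r3c2∈{2}] r3c2 is down to just 2 ⇒ r3c2=2.
Step 12. [r6c6∈{2}] only 2 remains possible at r6c6, so r6c6=2.
Step 13. [r3c4∈{5}] r3c4's peers cover all but 5. So r3c4=5.
Step 14. [r5c1∈{5}] r5c1 has the single candidate 5 ⇒ r5c1=5.
Step 15. [r4c3∈{3}] only 3 remains possible at r4c3. So r4c3=3.
Step 16. [r2c2∈{1}] r2c2 has the single candidate 1. So r2c2=1.
Step 17. [r2c6∈{5}] only 5 remains possible at r2c6, so r2c6=5.

Answer: 2 6 5 3 4 1 / 3 1 4 2 6 5 / 1 2 6 5 3 4 / 4 5 3 1 2 6 / 5 4 2 6 1 3 / 6 3 1 4 5 2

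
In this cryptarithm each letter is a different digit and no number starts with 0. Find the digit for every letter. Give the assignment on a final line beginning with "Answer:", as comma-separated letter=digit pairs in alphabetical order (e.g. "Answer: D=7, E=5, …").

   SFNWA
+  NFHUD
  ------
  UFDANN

Step 1. [col 1: A + D ≡ N (mod 10)] N=5 is one option consistent with column 1 (A + D ≡ N (mod 10), carry-in 0) — take it, so N=5.
Step 2. [U] adding two 5-digit numbers gives at most 5+1 digits, and here it does — U is that final carry and must be 1 ⇒ U=1.
Step 3. [col 1: A + D ≡ N (mod 10)] no forcing yet in column 1 (carry-in 0); D=8 is free and consistent — try it, so D=8.
Step 4. [col 1: A + D ≡ N (mod 10)] column 1: given D=8, N=5, carry-in 0, and digits 1,5,8 already taken and all letters distinct, A+D≡N (mod 10) forces A=7. So A=7.
Step 5. [col 2: W + U ≡ N (mod 10)] in column 2 we have W+U≡N with carry-in 1; given U=1, N=5 and digits 1,5,7,8 already taken and all letters distinct, that pins W to 3 ⇒ W=3.
Step 6. [col 3: N + H ≡ A (mod 10)] in column 3 we have N+H≡A with carry-in 0; given N=5, A=7 and digits 1,3,5,7,8 already taken and all letters distinct, that pins H to 2 ⇒ H=2.
Step 7. [col 4: F + F ≡ D (mod 10)] column 4 (F + F ≡ D (mod 10), carry-in 0) doesn't pin F yet; pick F=4 and continue. So F=4.
Step 8. [col 5: S + N ≡ F (mod 10)] column 5: given N=5, F=4, carry-in 0, and digits 1,2,3,4,5,7,8 already taken and all letters distinct, S+N≡F (mod 10) forces S=9, so S=9.

Answer: A=7, D=8, F=4, H=2, N=5, S=9, U=1, W=3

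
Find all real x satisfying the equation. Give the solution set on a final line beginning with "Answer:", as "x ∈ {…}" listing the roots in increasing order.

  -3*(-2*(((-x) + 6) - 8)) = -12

Step 1. [-3*(-2*(((-x) + 6) - 8)) = -12] divide by the outer -3 ⇒ div: -2*(((-x) + 6) - 8) = 4.
Step 2. [-2*(((-x) + 6) - 8) = 4] -2 out front; divide by -2, so div: ((-x) + 6) - 8 = -2.
Step 3. [((-x) + 6) - 8 = -2] peel the -8: add 8 from each side ⇒ sub: (-x) + 6 = 6.
Step 4. [(-x) + 6 = 6] the outer +6 inverts by subtracting 6, so sub: -x = 0.
Step 5. [-x = 0] leading − — multiply by −1. So neg: x = 0.

Answer: x ∈ {0}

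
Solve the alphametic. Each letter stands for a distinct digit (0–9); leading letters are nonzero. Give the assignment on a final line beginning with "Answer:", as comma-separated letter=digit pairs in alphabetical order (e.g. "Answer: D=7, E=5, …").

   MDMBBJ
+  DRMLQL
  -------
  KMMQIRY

Step 1. [col 1: J + L ≡ Y (mod 10)] column 1 (J + L ≡ Y (mod 10), carry-in 0) doesn't pin Y yet; pick Y=0 and continue ⇒ Y=0.
Step 2. [col 1: J + L ≡ Y (mod 10)] no forcing yet in column 1 (carry-in 0); L=8 is free and consistent — try it ⇒ L=8.
Step 3. [K] the sum has 7 digits but both addends have 6; that extra leading digit K is the final carry, namely 1 ⇒ K=1.
Step 4. [col 1: J + L ≡ Y (mod 10)] column 1: given L=8, Y=0, carry-in 0, and digits 0,1,8 already taken and all letters distinct, J+L≡Y (mod 10) forces J=2, so J=2.
Step 5. [col 2: B + Q ≡ R (mod 10)] Q=7 is one option consistent with column 2 (B + Q ≡ R (mod 10), carry-in 1) — take it. So Q=7.
Step 6. [col 2: B + Q ≡ R (mod 10)] R=4 is one option consistent with column 2 (B + Q ≡ R (mod 10), carry-in 1) — take it ⇒ R=4.
Step 7. [col 2: B + Q ≡ R (mod 10)] from column 2 (Q=7, R=4, carry-in 1, digits 0,1,2,4,7,8 already taken and all letters distinct): B must equal 6 ⇒ B=6.
Step 8. [col 3: B + L ≡ I (mod 10)] in column 3 we have B+L≡I with carry-in 1; given B=6, L=8 and digits 0,1,2,4,6,7,8 already taken and all letters distinct, that pins I to 5. So I=5.
Step 9. [col 4: M + M ≡ Q (mod 10)] column 4: given Q=7, carry-in 1, and digits 0,1,2,4,5,6,7,8 already taken and all letters distinct, M+M≡Q (mod 10) forces M=3. So M=3.
Step 10. [col 5: D + R ≡ M (mod 10)] in column 5 we have D+R≡M with carry-in 0; given R=4, M=3 and digits 0,1,2,3,4,5,6,7,8 already taken and all letters distinct, that pins D to 9. So D=9.

Answer: B=6, D=9, I=5, J=2, K=1, L=8, M=3, Q=7, R=4, Y=0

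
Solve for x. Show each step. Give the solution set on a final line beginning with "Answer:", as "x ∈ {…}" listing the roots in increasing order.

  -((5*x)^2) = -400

Step 1. [-((5*x)^2) = -400] LHS negated; negate both sides ⇒ neg: (5*x)^2 = 400.
Step 2. [(5*x)^2 = 400] √ both sides: 400 ≥ 0 gives two branches, so sqrt: 5*x = 20 or -20.
Step 3. [5*x = 20 or -20] 5 out front; divide by 5. So div: x = 4 or -4.

Answer: x ∈ {-4, 4}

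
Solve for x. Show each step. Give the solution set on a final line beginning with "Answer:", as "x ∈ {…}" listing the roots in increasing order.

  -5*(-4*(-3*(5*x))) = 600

Step 1. [-5*(-4*(-3*(5*x))) = 600] -5 out front; divide by -5 ⇒ div: -4*(-3*(5*x)) = -120.
Step 2. [-4*(-3*(5*x)) = -120] -4·(inner) — divide through by -4 ⇒ div: -3*(5*x) = 30.
Step 3. [-3*(5*x) = 30] -3 out front; divide by -3 ⇒ div: 5*x = -10.
Step 4. [5*x = -10] 5·(inner) — divide through by 5, so div: x = -2.

Answer: x ∈ {-2}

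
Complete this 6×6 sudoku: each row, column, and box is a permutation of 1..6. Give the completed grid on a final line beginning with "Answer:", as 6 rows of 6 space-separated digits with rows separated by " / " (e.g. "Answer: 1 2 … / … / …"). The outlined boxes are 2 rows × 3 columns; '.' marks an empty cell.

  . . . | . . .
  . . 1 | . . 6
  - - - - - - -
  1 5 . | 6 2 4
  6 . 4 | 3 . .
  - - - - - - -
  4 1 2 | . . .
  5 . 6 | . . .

Step 1. [r1c3∈{3,5}] col 3 places 5 nowhere but r1c3, so r1c3=5.
Step 2. [r6c2∈{3}] r6c2 is down to just 3, so r6c2=3.
Step 3. [r5c4∈{5}] r5c4 is down to just 5 ⇒ r5c4=5.
Step 4. [r2c5∈{3,4,5}] 5 has one home in row 2: r2c5. So r2c5=5.
Step 5. [r4c5∈{1}] nothing but 1 survives at r4c5, so r4c5=1.
Step 6. [r2c1∈{2,3}] across row 2, 3 lands solely at r2c1 ⇒ r2c1=3.
Step 7. [r1c1∈{2}] nothing but 2 survives at r1c1 ⇒ r1c1=2.
Step 8. [r5c6∈{3}] r5c6 has the single candidate 3. So r5c6=3.
Step 9. [r2c4∈{2,4}] in row 2, 2 fits only at r2c4, so r2c4=2.
Step 10. [r1c6∈{1}] r1c6's peers cover all but 1 ⇒ r1c6=1.
Step 11. [r1c4∈{4}] nothing but 4 survives at r1c4, so r1c4=4.
Step 12. [r1c5∈{3}] r1c5 is down to just 3. So r1c5=3.
Step 13. [r2c2∈{4}] only 4 remains possible at r2c2, so r2c2=4.
Step 14. [r6c5∈{4}] only 4 remains possible at r6c5. So r6c5=4.
Step 15. [r5c5∈{6}] nothing but 6 survives at r5c5, so r5c5=6.
Step 16. [r4c2∈{2}] nothing but 2 survives at r4c2, so r4c2=2.
Step 17. [r6c4∈{1}] only 1 remains possible at r6c4 ⇒ r6c4=1.
Step 18. [r6c6∈{2}] r6c6's peers cover all but 2, so r6c6=2.
Step 19. [r4c6∈{5}] r4c6 has the single candidate 5 ⇒ r4c6=5.
Step 20. [r1c2∈{6}] r1c2's peers cover all but 6. So r1c2=6.
Step 21. [r3c3∈{3}] r3c3 is down to just 3, so r3c3=3.

Answer: 2 6 5 4 3 1 / 3 4 1 2 5 6 / 1 5 3 6 2 4 / 6 2 4 3 1 5 / 4 1 2 5 6 3 / 5 3 6 1 4 2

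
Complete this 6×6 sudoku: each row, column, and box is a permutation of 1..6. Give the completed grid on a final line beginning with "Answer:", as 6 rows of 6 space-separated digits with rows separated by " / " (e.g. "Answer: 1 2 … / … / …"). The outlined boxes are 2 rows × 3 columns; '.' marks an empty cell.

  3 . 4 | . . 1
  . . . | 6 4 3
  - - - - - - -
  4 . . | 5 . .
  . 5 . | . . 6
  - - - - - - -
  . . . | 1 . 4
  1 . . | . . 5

Step 1. [r4c1∈{2}] r4c1 is down to just 2 ⇒ r4c1=2.
Step 2. [r5c1∈{5,6}] r5c1 is the only open cell in col 1 admitting 6. So r5c1=6.
Step 3. [r5c3∈{2,3,5}] 5 has one home in row 5: r5c3, so r5c3=5.
Step 4. [r3c3∈{1,3,6}] 6 has one home in col 3: r3c3, so r3c3=6.
Step 5. [r1c4∈{2}] nothing but 2 survives at r1c4, so r1c4=2.
Step 6. [r6c4∈{3}] nothing but 3 survives at r6c4, so r6c4=3.
Step 7. [r6c3∈{2}] nothing but 2 survives at r6c3 ⇒ r6c3=2.
Step 8. [r4c3∈{1,3}] across col 3, 3 lands solely at r4c3. So r4c3=3.
Step 9. [r3c2∈{1}] only 1 remains possible at r3c2 ⇒ r3c2=1.
Step 10. [r5c5∈{2}] nothing but 2 survives at r5c5, so r5c5=2.
Step 11. [r6c2∈{4}] r6c2's peers cover all but 4 ⇒ r6c2=4.
Step 12. [r2c3∈{1}] r2c3 is down to just 1. So r2c3=1.
Step 13. [r2c1∈{5}] r2c1 is down to just 5, so r2c1=5.
Step 14. [r3c5∈{3}] only 3 remains possible at r3c5, so r3c5=3.
Step 15. [r1c2∈{6}] only 6 remains possible at r1c2. So r1c2=6.
Step 16. [r2c2∈{2}] r2c2 has the single candidate 2 ⇒ r2c2=2.
Step 17. [r4c4∈{4}] r4c4's peers cover all but 4, so r4c4=4.
Step 18. [r3c6∈{2}] only 2 remains possible at r3c6 ⇒ r3c6=2.
Step 19. [r1c5∈{5}] nothing but 5 survives at r1c5. So r1c5=5.
Step 20. [r4c5∈{1}] only 1 remains possible at r4c5 ⇒ r4c5=1.
Step 21. [r6c5∈{6}] r6c5 is down to just 6 ⇒ r6c5=6.
Step 22. [r5c2∈{3}] nothing but 3 survives at r5c2 ⇒ r5c2=3.

Answer: 3 6 4 2 5 1 / 5 2 1 6 4 3 / 4 1 6 5 3 2 / 2 5 3 4 1 6 / 6 3 5 1 2 4 / 1 4 2 3 6 5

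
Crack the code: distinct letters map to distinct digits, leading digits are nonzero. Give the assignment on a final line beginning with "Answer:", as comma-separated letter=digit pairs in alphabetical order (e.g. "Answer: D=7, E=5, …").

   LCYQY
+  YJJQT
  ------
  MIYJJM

Step 1. [col 1: Y + T ≡ M (mod 10)] Y=9 is one option consistent with column 1 (Y + T ≡ M (mod 10), carry-in 0) — take it ⇒ Y=9.
Step 2. [col 1: Y + T ≡ M (mod 10)] no forcing yet in column 1 (carry-in 0); M=1 is free and consistent — try it ⇒ M=1.
Step 3. [col 1: Y + T ≡ M (mod 10)] from column 1 (Y=9, M=1, carry-in 0, digits 1,9 already taken and all letters distinct): T must equal 2 ⇒ T=2.
Step 4. [col 2: Q + Q ≡ J (mod 10)] Q=6 is one option consistent with column 2 (Q + Q ≡ J (mod 10), carry-in 1) — take it ⇒ Q=6.
Step 5. [col 2: Q + Q ≡ J (mod 10)] column 2: given Q=6, carry-in 1, and digits 1,2,6,9 already taken and all letters distinct, Q+Q≡J (mod 10) forces J=3. So J=3.
Step 6. [col 4: C + J ≡ Y (mod 10)] column 4 reads C+J+carry(1)=Y with J=3, Y=9; with digits 1,2,3,6,9 already taken and all letters distinct, the only value for C is 5, so C=5.
Step 7. [col 5: L + Y ≡ I (mod 10)] from column 5 (Y=9, carry-in 0, digits 1,2,3,5,6,9 already taken and all letters distinct): I must equal 7. So I=7.
Step 8. [col 5: L + Y ≡ I (mod 10)] column 5 reads L+Y+carry(0)=I with Y=9, I=7; with digits 1,2,3,5,6,7,9 already taken and all letters distinct, the only value for L is 8, so L=8.

Answer: C=5, I=7, J=3, L=8, M=1, Q=6, T=2, Y=9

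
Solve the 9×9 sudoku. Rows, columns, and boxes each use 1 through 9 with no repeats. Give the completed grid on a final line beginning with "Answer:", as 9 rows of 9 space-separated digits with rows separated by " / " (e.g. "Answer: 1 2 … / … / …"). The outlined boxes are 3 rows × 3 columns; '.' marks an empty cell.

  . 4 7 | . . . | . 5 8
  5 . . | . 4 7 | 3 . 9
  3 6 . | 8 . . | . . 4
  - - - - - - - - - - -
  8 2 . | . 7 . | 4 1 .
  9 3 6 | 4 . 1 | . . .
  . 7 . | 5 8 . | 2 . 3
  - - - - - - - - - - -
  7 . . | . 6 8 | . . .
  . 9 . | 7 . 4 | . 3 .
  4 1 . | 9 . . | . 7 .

Step 1. [r3c8∈{2}] r3c8 has the single candidate 2, so r3c8=2.
Step 2. [r4c6∈{3,6,9}] across row 4, 9 lands solely at r4c6, so r4c6=9.
Step 3. [r7c2∈{5}] nothing but 5 survives at r7c2, so r7c2=5.
Step 4. [r1c5∈{1,2,3,9}] 9 has one home in row 1: r1c5, so r1c5=9.
Step 5. [r9c5∈{2,3,5}] 3 has one home in col 5: r9c5, so r9c5=3.
Step 6. [r2c8∈{6}] only 6 remains possible at r2c8. So r2c8=6.
Step 7. [r1c7∈{1}] r1c7 has the single candidate 1, so r1c7=1.
Step 8. [r4c9∈{5,6}] 6 has one home in box 6: r4c9. So r4c9=6.
Step 9. [r1c1∈{2}] r1c1's peers cover all but 2. So r1c1=2.
Step 10. [r9c6∈{2,5}] r9c6 is the only open cell in col 6 admitting 2. So r9c6=2.
Step 11. [r9c9∈{5}] r9c9's peers cover all but 5. So r9c9=5.
Step 12. [r7c4∈{1}] r7c4 is down to just 1. So r7c4=1.
Step 13. [r2c3∈{1,8}] in row 2, 1 fits only at r2c3 ⇒ r2c3=1.
Step 14. [r9c3∈{8}] only 8 remains possible at r9c3. So r9c3=8.
Step 15. [r5c7∈{5,7,8}] r5c7 is the only open cell in row 5 admitting 5. So r5c7=5.
Step 16. [r7c9∈{2}] r7c9 is down to just 2, so r7c9=2.
Step 17. [r1c4∈{3,6}] across col 4, 6 lands solely at r1c4 ⇒ r1c4=6.
Step 18. [r9c7∈{6}] r9c7 is down to just 6 ⇒ r9c7=6.
Step 19. [r6c8∈{9}] r6c8 has the single candidate 9. So r6c8=9.
Step 20. [r8c5∈{5}] r8c5 has the single candidate 5. So r8c5=5.
Step 21. [r7c8∈{4}] r7c8 has the single candidate 4. So r7c8=4.
Step 22. [r2c2∈{8}] r2c2 has the single candidate 8 ⇒ r2c2=8.
Step 23. [r5c8∈{8}] only 8 remains possible at r5c8 ⇒ r5c8=8.
Step 24. [r7c7∈{9}] r7c7 has the single candidate 9, so r7c7=9.
Step 25. [r6c3∈{4}] nothing but 4 survives at r6c3, so r6c3=4.
Step 26. [r2c4∈{2}] nothing but 2 survives at r2c4 ⇒ r2c4=2.
Step 27. [r3c6∈{5}] nothing but 5 survives at r3c6, so r3c6=5.
Step 28. [r8c1∈{6}] nothing but 6 survives at r8c1. So r8c1=6.
Step 29. [r6c1∈{1}] nothing but 1 survives at r6c1 ⇒ r6c1=1.
Step 30. [r5c9∈{7}] r5c9 is down to just 7. So r5c9=7.
Step 31. [r3c3∈{9}] r3c3's peers cover all but 9. So r3c3=9.
Step 32. [r3c5∈{1}] r3c5 is down to just 1. So r3c5=1.
Step 33. [r8c7∈{8}] r8c7 has the single candidate 8. So r8c7=8.
Step 34. [r4c3∈{5}] r4c3 has the single candidate 5. So r4c3=5.
Step 35. [r8c3∈{2}] only 2 remains possible at r8c3. So r8c3=2.
Step 36. [r6c6∈{6}] r6c6 has the single candidate 6 ⇒ r6c6=6.
Step 37. [r8c9∈{1}] r8c9's peers cover all but 1 ⇒ r8c9=1.
Step 38. [r4c4∈{3}] r4c4's peers cover all but 3 ⇒ r4c4=3.
Step 39. [r1c6∈{3}] only 3 remains possible at r1c6. So r1c6=3.
Step 40. [r3c7∈{7}] r3c7 is down to just 7, so r3c7=7.
Step 41. [r5c5∈{2}] r5c5 is down to just 2, so r5c5=2.
Step 42. [r7c3∈{3}] r7c3 has the single candidate 3. So r7c3=3.

Answer: 2 4 7 6 9 3 1 5 8 / 5 8 1 2 4 7 3 6 9 / 3 6 9 8 1 5 7 2 4 / 8 2 5 3 7 9 4 1 6 / 9 3 6 4 2 1 5 8 7 / 1 7 4 5 8 6 2 9 3 / 7 5 3 1 6 8 9 4 2 / 6 9 2 7 5 4 8 3 1 / 4 1 8 9 3 2 6 7 5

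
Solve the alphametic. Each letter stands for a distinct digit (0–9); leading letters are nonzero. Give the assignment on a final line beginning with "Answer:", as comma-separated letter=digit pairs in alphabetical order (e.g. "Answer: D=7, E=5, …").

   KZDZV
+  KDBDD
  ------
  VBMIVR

Step 1. [col 1: V + D ≡ R (mod 10)] several values work for D in column 1 (V + D ≡ R (mod 10), carry-in 0); try D=8, so D=8.
Step 2. [col 1: V + D ≡ R (mod 10)] column 1 (V + D ≡ R (mod 10), carry-in 0) doesn't pin V yet; pick V=1 and continue, so V=1.
Step 3. [col 1: V + D ≡ R (mod 10)] column 1: given V=1, D=8, carry-in 0, and digits 1,8 already taken and all letters distinct, V+D≡R (mod 10) forces R=9 ⇒ R=9.
Step 4. [col 2: Z + D ≡ V (mod 10)] in column 2 we have Z+D≡V with carry-in 0; given D=8, V=1 and digits 1,8,9 already taken and all letters distinct, that pins Z to 3. So Z=3.
Step 5. [col 3: D + B ≡ I (mod 10)] no forcing yet in column 3 (carry-in 1); I=4 is free and consistent — try it ⇒ I=4.
Step 6. [col 3: D + B ≡ I (mod 10)] from column 3 (D=8, I=4, carry-in 1, digits 1,3,4,8,9 already taken and all letters distinct): B must equal 5. So B=5.
Step 7. [col 4: Z + D ≡ M (mod 10)] column 4: given Z=3, D=8, carry-in 1, and digits 1,3,4,5,8,9 already taken and all letters distinct, Z+D≡M (mod 10) forces M=2. So M=2.
Step 8. [col 5: K + K ≡ B (mod 10)] column 5: given B=5, carry-in 1, and digits 1,2,3,4,5,8,9 already taken and all letters distinct, K+K≡B (mod 10) forces K=7 ⇒ K=7.

Answer: B=5, D=8, I=4, K=7, M=2, R=9, V=1, Z=3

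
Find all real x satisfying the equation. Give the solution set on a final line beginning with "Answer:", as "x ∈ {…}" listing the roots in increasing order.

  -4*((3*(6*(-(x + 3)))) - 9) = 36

Step 1. [-4*((3*(6*(-(x + 3)))) - 9) = 36] leading coefficient -4: divide by -4. So div: (3*(6*(-(x + 3)))) - 9 = -9.
Step 2. [(3*(6*(-(x + 3)))) - 9 = -9] 3 divides every term; factor it out ⇒ factor: (6*(-(x + 3))) - 3 = -3.
Step 3. [(6*(-(x + 3))) - 3 = -3] -3 is outermost — add 3 both sides ⇒ sub: 6*(-(x + 3)) = 0.
Step 4. [6*(-(x + 3)) = 0] 6·(inner) — divide through by 6, so div: -(x + 3) = 0.
Step 5. [-(x + 3) = 0] leading − — multiply by −1 ⇒ neg: x + 3 = 0.
Step 6. [x + 3 = 0] subtract 3: x sits inside (… + 3) ⇒ sub: x = -3.

Answer: x ∈ {-3}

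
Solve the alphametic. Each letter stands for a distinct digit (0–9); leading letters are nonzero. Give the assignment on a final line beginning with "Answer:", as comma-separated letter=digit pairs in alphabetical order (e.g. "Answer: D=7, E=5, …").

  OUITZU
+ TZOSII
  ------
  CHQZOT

Step 1. [col 1: U + I ≡ T (mod 10)] several values work for I in column 1 (U + I ≡ T (mod 10), carry-in 0); try I=8, so I=8.
Step 2. [col 1: U + I ≡ T (mod 10)] no forcing yet in column 1 (carry-in 0); T=4 is free and consistent — try it ⇒ T=4.
Step 3. [col 1: U + I ≡ T (mod 10)] column 1: given I=8, T=4, carry-in 0, and digits 4,8 already taken and all letters distinct, U+I≡T (mod 10) forces U=6, so U=6.
Step 4. [col 2: Z + I ≡ O (mod 10)] no forcing yet in column 2 (carry-in 1); O=1 is free and consistent — try it, so O=1.
Step 5. [col 2: Z + I ≡ O (mod 10)] from column 2 (I=8, O=1, carry-in 1, digits 1,4,6,8 already taken and all letters distinct): Z must equal 2, so Z=2.
Step 6. [col 3: T + S ≡ Z (mod 10)] from column 3 (T=4, Z=2, carry-in 1, digits 1,2,4,6,8 already taken and all letters distinct): S must equal 7 ⇒ S=7.
Step 7. [col 4: I + O ≡ Q (mod 10)] column 4 reads I+O+carry(1)=Q with I=8, O=1; with digits 1,2,4,6,7,8 already taken and all letters distinct, the only value for Q is 0. So Q=0.
Step 8. [col 5: U + Z ≡ H (mod 10)] column 5: given U=6, Z=2, carry-in 1, and digits 0,1,2,4,6,7,8 already taken and all letters distinct, U+Z≡H (mod 10) forces H=9 ⇒ H=9.
Step 9. [col 6: O + T ≡ C (mod 10)] column 6: given O=1, T=4, carry-in 0, and digits 0,1,2,4,6,7,8,9 already taken and all letters distinct, O+T≡C (mod 10) forces C=5, so C=5.

Answer: C=5, H=9, I=8, O=1, Q=0, S=7, T=4, U=6, Z=2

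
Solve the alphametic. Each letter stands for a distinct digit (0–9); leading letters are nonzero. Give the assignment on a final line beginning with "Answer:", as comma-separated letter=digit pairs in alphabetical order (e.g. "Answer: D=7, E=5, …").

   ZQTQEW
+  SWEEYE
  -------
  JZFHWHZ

Step 1. [col 1: W + E ≡ Z (mod 10)] column 1 (W + E ≡ Z (mod 10), carry-in 0) doesn't pin Z yet; pick Z=7 and continue, so Z=7.
Step 2. [J] adding two 6-digit numbers gives at most 6+1 digits, and here it does — J is that final carry and must be 1, so J=1.
Step 3. [col 1: W + E ≡ Z (mod 10)] several values work for W in column 1 (W + E ≡ Z (mod 10), carry-in 0); try W=3. So W=3.
Step 4. [col 1: W + E ≡ Z (mod 10)] column 1 reads W+E+carry(0)=Z with W=3, Z=7; with digits 1,3,7 already taken and all letters distinct, the only value for E is 4. So E=4.
Step 5. [col 2: E + Y ≡ H (mod 10)] Y=6 is one option consistent with column 2 (E + Y ≡ H (mod 10), carry-in 0) — take it ⇒ Y=6.
Step 6. [col 2: E + Y ≡ H (mod 10)] column 2 reads E+Y+carry(0)=H with E=4, Y=6; with digits 1,3,4,6,7 already taken and all letters distinct, the only value for H is 0 ⇒ H=0.
Step 7. [col 3: Q + E ≡ W (mod 10)] from column 3 (E=4, W=3, carry-in 1, digits 0,1,3,4,6,7 already taken and all letters distinct): Q must equal 8, so Q=8.
Step 8. [col 4: T + E ≡ H (mod 10)] from column 4 (E=4, H=0, carry-in 1, digits 0,1,3,4,6,7,8 already taken and all letters distinct): T must equal 5, so T=5.
Step 9. [col 5: Q + W ≡ F (mod 10)] column 5 reads Q+W+carry(1)=F with Q=8, W=3; with digits 0,1,3,4,5,6,7,8 already taken and all letters distinct, the only value for F is 2, so F=2.
Step 10. [col 6: Z + S ≡ Z (mod 10)] column 6: given Z=7, carry-in 1, and digits 0,1,2,3,4,5,6,7,8 already taken and all letters distinct, Z+S≡Z (mod 10) forces S=9. So S=9.

Answer: E=4, F=2, H=0, J=1, Q=8, S=9, T=5, W=3, Y=6, Z=7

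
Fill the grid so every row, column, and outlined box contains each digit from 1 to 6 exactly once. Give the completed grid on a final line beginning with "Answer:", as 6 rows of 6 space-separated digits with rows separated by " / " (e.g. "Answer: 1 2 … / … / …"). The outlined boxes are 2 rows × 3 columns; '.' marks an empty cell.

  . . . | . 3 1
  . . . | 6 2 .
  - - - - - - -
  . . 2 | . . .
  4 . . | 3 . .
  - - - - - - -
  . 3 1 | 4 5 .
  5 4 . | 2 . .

Step 1. [r3c4∈{1,5}] r3c4 is the only open cell in col 4 admitting 1 ⇒ r3c4=1.
Step 2. [r4c5∈{6}] r4c5's peers cover all but 6, so r4c5=6.
Step 3. [r4c3∈{5}] r4c3 is down to just 5 ⇒ r4c3=5.
Step 4. [r1c2∈{2,5,6}] across col 2, 2 lands solely at r1c2 ⇒ r1c2=2.
Step 5. [r2c6∈{4,5}] across box 2, 4 lands solely at r2c6. So r2c6=4.
Step 6. [r6c3∈{6}] r6c3 has the single candidate 6 ⇒ r6c3=6.
Step 7. [r3c1∈{3,6}] 3 has one home in row 3: r3c1. So r3c1=3.
Step 8. [r4c2∈{1}] r4c2 is down to just 1. So r4c2=1.
Step 9. [r6c6∈{3}] nothing but 3 survives at r6c6, so r6c6=3.
Step 10. [r1c1∈{6}] only 6 remains possible at r1c1 ⇒ r1c1=6.
Step 11. [r6c5∈{1}] r6c5 is down to just 1 ⇒ r6c5=1.
Step 12. [r3c5∈{4}] r3c5 has the single candidate 4, so r3c5=4.
Step 13. [r5c6∈{6}] r5c6 is down to just 6, so r5c6=6.
Step 14. [r2c3∈{3}] r2c3 has the single candidate 3. So r2c3=3.
Step 15. [r3c6∈{5}] nothing but 5 survives at r3c6. So r3c6=5.
Step 16. [r1c3∈{4}] r1c3's peers cover all but 4. So r1c3=4.
Step 17. [r2c2∈{5}] r2c2's peers cover all but 5. So r2c2=5.
Step 18. [r5c1∈{2}] r5c1 has the single candidate 2 ⇒ r5c1=2.
Step 19. [r2c1∈{1}] only 1 remains possible at r2c1 ⇒ r2c1=1.
Step 20. [r4c6∈{2}] r4c6 is down to just 2 ⇒ r4c6=2.
Step 21. [r1c4∈{5}] r1c4 is down to just 5 ⇒ r1c4=5.
Step 22. [r3c2∈{6}] r3c2's peers cover all but 6 ⇒ r3c2=6.

Answer: 6 2 4 5 3 1 / 1 5 3 6 2 4 / 3 6 2 1 4 5 / 4 1 5 3 6 2 / 2 3 1 4 5 6 / 5 4 6 2 1 3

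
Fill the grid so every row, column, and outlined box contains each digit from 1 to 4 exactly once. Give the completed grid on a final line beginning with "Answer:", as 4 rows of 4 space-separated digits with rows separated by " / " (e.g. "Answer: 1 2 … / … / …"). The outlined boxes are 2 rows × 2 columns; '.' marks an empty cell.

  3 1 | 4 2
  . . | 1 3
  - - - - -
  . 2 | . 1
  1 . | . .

Step 1. [r3c1∈{4}] r3c1 has the single candidate 4, so r3c1=4.
Step 2. [r4c2∈{3}] only 3 remains possible at r4c2, so r4c2=3.
Step 3. [r2c2∈{4}] r2c2 has the single candidate 4. So r2c2=4.
Step 4. [r4c4∈{4}] r4c4 has the single candidate 4 ⇒ r4c4=4.
Step 5. [r3c3∈{3}] only 3 remains possible at r3c3 ⇒ r3c3=3.
Step 6. [r4c3∈{2}] r4c3 is down to just 2 ⇒ r4c3=2.
Step 7. [r2c1∈{2}] r2c1 is down to just 2, so r2c1=2.

Answer: 3 1 4 2 / 2 4 1 3 / 4 2 3 1 / 1 3 2 4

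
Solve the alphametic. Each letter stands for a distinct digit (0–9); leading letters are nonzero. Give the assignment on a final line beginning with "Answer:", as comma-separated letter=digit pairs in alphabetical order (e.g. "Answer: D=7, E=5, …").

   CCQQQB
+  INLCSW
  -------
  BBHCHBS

Step 1. [col 1: B + W ≡ S (mod 10)] several values work for S in column 1 (B + W ≡ S (mod 10), carry-in 0); try S=8. So S=8.
Step 2. [col 1: B + W ≡ S (mod 10)] column 1 (B + W ≡ S (mod 10), carry-in 0) doesn't pin B yet; pick B=1 and continue, so B=1.
Step 3. [col 1: B + W ≡ S (mod 10)] from column 1 (B=1, S=8, carry-in 0, digits 1,8 already taken and all letters distinct): W must equal 7. So W=7.
Step 4. [col 2: Q + S ≡ B (mod 10)] from column 2 (S=8, B=1, carry-in 0, digits 1,7,8 already taken and all letters distinct): Q must equal 3. So Q=3.
Step 5. [col 3: Q + C ≡ H (mod 10)] H=9 is one option consistent with column 3 (Q + C ≡ H (mod 10), carry-in 1) — take it. So H=9.
Step 6. [col 3: Q + C ≡ H (mod 10)] from column 3 (Q=3, H=9, carry-in 1, digits 1,3,7,8,9 already taken and all letters distinct): C must equal 5, so C=5.
Step 7. [col 4: Q + L ≡ C (mod 10)] column 4: given Q=3, C=5, carry-in 0, and digits 1,3,5,7,8,9 already taken and all letters distinct, Q+L≡C (mod 10) forces L=2. So L=2.
Step 8. [col 5: C + N ≡ H (mod 10)] column 5: given C=5, H=9, carry-in 0, and digits 1,2,3,5,7,8,9 already taken and all letters distinct, C+N≡H (mod 10) forces N=4 ⇒ N=4.
Step 9. [col 6: C + I ≡ B (mod 10)] from column 6 (C=5, B=1, carry-in 0, digits 1,2,3,4,5,7,8,9 already taken and all letters distinct): I must equal 6, so I=6.

Answer: B=1, C=5, H=9, I=6, L=2, N=4, Q=3, S=8, W=7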